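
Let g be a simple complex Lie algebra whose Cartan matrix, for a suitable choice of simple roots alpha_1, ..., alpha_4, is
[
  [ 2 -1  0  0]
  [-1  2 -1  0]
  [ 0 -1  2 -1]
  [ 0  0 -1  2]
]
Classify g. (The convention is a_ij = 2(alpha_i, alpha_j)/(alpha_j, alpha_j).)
A4

The matrix has rank 4 with 2's on the diagonal. Reading the off-diagonal entries as Dynkin edges (a single edge where a_ij = a_ji = -1; a double or triple edge where a_ij * a_ji = 2 or 3), the diagram is a chain of 4 nodes with single edges (A_4). One simple-root ordering that puts it in standard form is (alpha_1, alpha_2, alpha_3, alpha_4). So the algebra is type A_4, i.e. sl(5).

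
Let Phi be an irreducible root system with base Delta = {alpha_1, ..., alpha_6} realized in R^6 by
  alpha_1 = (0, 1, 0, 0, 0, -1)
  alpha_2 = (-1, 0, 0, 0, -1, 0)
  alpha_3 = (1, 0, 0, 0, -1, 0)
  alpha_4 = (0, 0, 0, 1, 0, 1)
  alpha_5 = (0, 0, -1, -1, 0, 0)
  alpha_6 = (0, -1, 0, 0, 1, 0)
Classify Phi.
Compute the Cartan integers a_ij = 2(alpha_i, alpha_j)/(alpha_j, alpha_j); the resulting 6x6 Cartan matrix is
[[2, 0, 0, -1, 0, -1], [0, 2, 0, 0, 0, -1], [0, 0, 2, 0, 0, -1], [-1, 0, 0, 2, -1, 0], [0, 0, 0, -1, 2, 0], [-1, -1, -1, 0, 0, 2]].
All simple roots have the same length, so the diagram is simply laced. The associated Dynkin diagram is a chain of 4 nodes with a fork of two nodes at one end (D_6), so the type is D_6 (the algebra so(12)).

type D_6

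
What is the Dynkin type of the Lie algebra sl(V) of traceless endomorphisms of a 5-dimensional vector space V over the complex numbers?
This is sl(5), which has dimension 5^2 - 1 = 24 and rank 5 - 1 = 4 (a Cartan subalgebra is the diagonal traceless matrices). In the classification of classical Lie algebras, the special linear algebra sl(n+1) has type A_n; here n = 4, so the Dynkin diagram is a chain of 4 nodes with single edges (A_4). Hence the type is A_4.

A_4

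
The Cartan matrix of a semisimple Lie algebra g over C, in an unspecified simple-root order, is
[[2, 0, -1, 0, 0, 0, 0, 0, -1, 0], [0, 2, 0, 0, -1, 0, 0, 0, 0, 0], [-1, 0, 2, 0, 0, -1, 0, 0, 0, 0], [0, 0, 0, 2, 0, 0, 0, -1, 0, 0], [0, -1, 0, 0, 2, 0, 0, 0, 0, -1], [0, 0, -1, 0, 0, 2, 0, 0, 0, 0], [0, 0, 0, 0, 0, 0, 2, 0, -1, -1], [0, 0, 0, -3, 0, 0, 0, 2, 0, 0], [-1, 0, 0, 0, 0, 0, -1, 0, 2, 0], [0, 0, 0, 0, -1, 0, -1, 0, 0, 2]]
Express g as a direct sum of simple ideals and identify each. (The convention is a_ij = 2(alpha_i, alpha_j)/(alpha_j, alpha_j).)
A_8 (sl(9)) ⊕ G_2

The diagram associated to this matrix has two connected components: the simple roots {alpha_1, alpha_2, alpha_3, alpha_5, alpha_6, alpha_7, alpha_9, alpha_10} form a chain of 8 nodes with single edges (A_8), and {alpha_4, alpha_8} form two nodes joined by a triple edge (G_2). A semisimple Lie algebra decomposes uniquely as the direct sum of simple ideals, one per connected component of its Dynkin diagram, so g ≅ A_8 ⊕ G_2 (dimension 80 + 14 = 94).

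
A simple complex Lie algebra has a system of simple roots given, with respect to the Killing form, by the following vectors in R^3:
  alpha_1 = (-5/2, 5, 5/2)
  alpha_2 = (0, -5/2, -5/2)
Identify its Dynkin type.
G_2

Compute the Cartan integers a_ij = 2(alpha_i, alpha_j)/(alpha_j, alpha_j); the resulting 2x2 Cartan matrix is
[[2, -3], [-1, 2]].
The roots have two lengths (squared-length ratio 3:1); the short ones are alpha_{2}. The associated Dynkin diagram is two nodes joined by a triple edge (G_2), so the type is G_2.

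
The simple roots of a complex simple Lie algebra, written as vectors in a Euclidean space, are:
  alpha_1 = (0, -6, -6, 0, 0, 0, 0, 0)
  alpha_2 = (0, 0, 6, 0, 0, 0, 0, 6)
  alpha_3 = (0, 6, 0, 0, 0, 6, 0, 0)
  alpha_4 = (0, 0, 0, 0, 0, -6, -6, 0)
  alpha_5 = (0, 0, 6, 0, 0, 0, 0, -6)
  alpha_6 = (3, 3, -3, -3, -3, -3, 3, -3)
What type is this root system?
Compute the Cartan integers a_ij = 2(alpha_i, alpha_j)/(alpha_j, alpha_j); the resulting 6x6 Cartan matrix is
[[2, -1, -1, 0, -1, 0], [-1, 2, 0, 0, 0, -1], [-1, 0, 2, -1, 0, 0], [0, 0, -1, 2, 0, 0], [-1, 0, 0, 0, 2, 0], [0, -1, 0, 0, 0, 2]].
All simple roots have the same length, so the diagram is simply laced. The associated Dynkin diagram is a chain of 5 nodes with one extra node attached to the third node from one end (E_6), so the type is E_6.

E_6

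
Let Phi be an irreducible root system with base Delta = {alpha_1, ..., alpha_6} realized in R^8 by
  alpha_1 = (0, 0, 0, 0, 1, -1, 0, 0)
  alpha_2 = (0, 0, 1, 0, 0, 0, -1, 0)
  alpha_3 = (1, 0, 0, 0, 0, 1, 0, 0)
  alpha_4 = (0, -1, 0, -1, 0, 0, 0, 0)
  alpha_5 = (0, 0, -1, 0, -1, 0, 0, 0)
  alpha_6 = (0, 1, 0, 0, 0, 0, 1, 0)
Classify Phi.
A_6

Compute the Cartan integers a_ij = 2(alpha_i, alpha_j)/(alpha_j, alpha_j); the resulting 6x6 Cartan matrix is
[[2, 0, -1, 0, -1, 0], [0, 2, 0, 0, -1, -1], [-1, 0, 2, 0, 0, 0], [0, 0, 0, 2, 0, -1], [-1, -1, 0, 0, 2, 0], [0, -1, 0, -1, 0, 2]].
All simple roots have the same length, so the diagram is simply laced. The associated Dynkin diagram is a chain of 6 nodes with single edges (A_6), so the type is A_6 (the algebra sl(7)).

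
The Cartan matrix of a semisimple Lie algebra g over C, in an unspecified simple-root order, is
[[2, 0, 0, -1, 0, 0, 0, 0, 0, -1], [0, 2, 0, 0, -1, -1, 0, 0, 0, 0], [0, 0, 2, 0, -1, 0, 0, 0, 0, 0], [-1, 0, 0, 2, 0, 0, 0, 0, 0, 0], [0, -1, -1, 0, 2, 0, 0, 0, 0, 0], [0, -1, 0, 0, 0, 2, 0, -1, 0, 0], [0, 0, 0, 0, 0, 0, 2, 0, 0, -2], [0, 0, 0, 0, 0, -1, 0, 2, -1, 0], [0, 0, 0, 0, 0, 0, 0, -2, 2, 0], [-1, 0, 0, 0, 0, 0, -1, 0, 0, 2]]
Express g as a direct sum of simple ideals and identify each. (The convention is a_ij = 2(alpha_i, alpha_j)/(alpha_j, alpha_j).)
C_4 ⊕ C_6

The diagram associated to this matrix has two connected components: the simple roots {alpha_1, alpha_4, alpha_7, alpha_10} form a chain of 4 nodes with a double edge at one end; the terminal node there is the unique long simple root (C_4), and {alpha_2, alpha_3, alpha_5, alpha_6, alpha_8, alpha_9} form a chain of 6 nodes with a double edge at one end; the terminal node there is the unique long simple root (C_6). A semisimple Lie algebra decomposes uniquely as the direct sum of simple ideals, one per connected component of its Dynkin diagram, so g ≅ C_4 ⊕ C_6 (dimension 36 + 78 = 114).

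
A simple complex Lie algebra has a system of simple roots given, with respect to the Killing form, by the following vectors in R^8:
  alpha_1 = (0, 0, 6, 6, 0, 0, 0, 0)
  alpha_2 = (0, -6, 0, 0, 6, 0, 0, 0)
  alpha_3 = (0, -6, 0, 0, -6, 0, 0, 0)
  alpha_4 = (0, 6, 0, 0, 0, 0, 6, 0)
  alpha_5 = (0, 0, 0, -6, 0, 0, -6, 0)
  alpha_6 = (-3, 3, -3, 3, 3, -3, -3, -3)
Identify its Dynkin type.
Compute the Cartan integers a_ij = 2(alpha_i, alpha_j)/(alpha_j, alpha_j); the resulting 6x6 Cartan matrix is
[[2, 0, 0, 0, -1, 0], [0, 2, 0, -1, 0, 0], [0, 0, 2, -1, 0, -1], [0, -1, -1, 2, -1, 0], [-1, 0, 0, -1, 2, 0], [0, 0, -1, 0, 0, 2]].
All simple roots have the same length, so the diagram is simply laced. The associated Dynkin diagram is a chain of 5 nodes with one extra node attached to the third node from one end (E_6), so the type is E_6.

type E_6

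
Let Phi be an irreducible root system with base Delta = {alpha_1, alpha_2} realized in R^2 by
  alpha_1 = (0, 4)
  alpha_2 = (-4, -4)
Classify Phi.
Compute the Cartan integers a_ij = 2(alpha_i, alpha_j)/(alpha_j, alpha_j); the resulting 2x2 Cartan matrix is
[[2, -1], [-2, 2]].
The roots have two lengths (squared-length ratio 2:1); the short ones are alpha_{1}. The associated Dynkin diagram is a chain of 2 nodes with a double edge at one end; the terminal node there is the unique short simple root (B_2), so the type is B_2 (the algebra so(5)).

B2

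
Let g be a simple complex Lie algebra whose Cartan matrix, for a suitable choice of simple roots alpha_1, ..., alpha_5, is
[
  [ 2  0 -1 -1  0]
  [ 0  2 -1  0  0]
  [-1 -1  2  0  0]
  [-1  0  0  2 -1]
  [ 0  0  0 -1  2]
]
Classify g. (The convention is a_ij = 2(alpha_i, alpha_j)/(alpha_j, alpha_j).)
A_5 (sl(6))

The matrix has rank 5 with 2's on the diagonal. Reading the off-diagonal entries as Dynkin edges (a single edge where a_ij = a_ji = -1; a double or triple edge where a_ij * a_ji = 2 or 3), the diagram is a chain of 5 nodes with single edges (A_5). One simple-root ordering that puts it in standard form is (alpha_5, alpha_4, alpha_1, alpha_3, alpha_2). So the algebra is type A_5, i.e. sl(6).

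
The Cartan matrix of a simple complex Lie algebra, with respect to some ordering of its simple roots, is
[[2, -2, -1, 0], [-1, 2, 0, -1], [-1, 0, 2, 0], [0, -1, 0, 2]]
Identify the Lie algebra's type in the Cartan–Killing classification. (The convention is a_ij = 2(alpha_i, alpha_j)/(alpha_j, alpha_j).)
type F_4

The matrix has rank 4 with 2's on the diagonal. Reading the off-diagonal entries as Dynkin edges (a single edge where a_ij = a_ji = -1; a double or triple edge where a_ij * a_ji = 2 or 3), the diagram is a chain of 4 nodes with a double edge between the middle two (F_4). One simple-root ordering that puts it in standard form is (alpha_3, alpha_1, alpha_2, alpha_4). So the algebra is type F_4.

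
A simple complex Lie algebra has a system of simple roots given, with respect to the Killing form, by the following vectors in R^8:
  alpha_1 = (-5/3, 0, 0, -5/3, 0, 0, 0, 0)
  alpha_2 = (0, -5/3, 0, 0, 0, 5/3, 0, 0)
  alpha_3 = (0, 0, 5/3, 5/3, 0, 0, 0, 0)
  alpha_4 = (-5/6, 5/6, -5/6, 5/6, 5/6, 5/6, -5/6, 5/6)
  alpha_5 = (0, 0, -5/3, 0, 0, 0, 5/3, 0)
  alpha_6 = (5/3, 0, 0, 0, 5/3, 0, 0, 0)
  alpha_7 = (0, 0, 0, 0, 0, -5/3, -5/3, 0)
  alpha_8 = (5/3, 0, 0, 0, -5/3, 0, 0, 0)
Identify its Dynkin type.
Compute the Cartan integers a_ij = 2(alpha_i, alpha_j)/(alpha_j, alpha_j); the resulting 8x8 Cartan matrix is
[[2, 0, -1, 0, 0, -1, 0, -1], [0, 2, 0, 0, 0, 0, -1, 0], [-1, 0, 2, 0, -1, 0, 0, 0], [0, 0, 0, 2, 0, 0, 0, -1], [0, 0, -1, 0, 2, 0, -1, 0], [-1, 0, 0, 0, 0, 2, 0, 0], [0, -1, 0, 0, -1, 0, 2, 0], [-1, 0, 0, -1, 0, 0, 0, 2]].
All simple roots have the same length, so the diagram is simply laced. The associated Dynkin diagram is a chain of 7 nodes with one extra node attached to the third node from one end (E_8), so the type is E_8.

type E_8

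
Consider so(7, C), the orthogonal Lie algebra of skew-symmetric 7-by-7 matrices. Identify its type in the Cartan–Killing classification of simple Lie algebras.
This is so(7) with 7 odd, which has dimension 7(7-1)/2 = 21 and rank (7-1)/2 = 3. In the classification of classical Lie algebras, the orthogonal algebra so(2n+1) in an odd number of variables has type B_n; here n = 3, so the Dynkin diagram is a chain of 3 nodes with a double edge at one end; the terminal node there is the unique short simple root (B_3). Hence the type is B_3.

B_3 (so(7))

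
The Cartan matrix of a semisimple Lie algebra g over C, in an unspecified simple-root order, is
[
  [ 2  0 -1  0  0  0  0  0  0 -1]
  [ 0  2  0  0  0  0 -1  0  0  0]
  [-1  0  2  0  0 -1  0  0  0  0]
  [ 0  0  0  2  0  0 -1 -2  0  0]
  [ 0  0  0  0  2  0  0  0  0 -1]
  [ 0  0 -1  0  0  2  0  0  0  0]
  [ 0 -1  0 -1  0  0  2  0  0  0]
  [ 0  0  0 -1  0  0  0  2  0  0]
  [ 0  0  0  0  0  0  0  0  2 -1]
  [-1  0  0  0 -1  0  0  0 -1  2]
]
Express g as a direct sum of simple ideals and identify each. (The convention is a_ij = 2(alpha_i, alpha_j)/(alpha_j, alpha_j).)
B_4 ⊕ D_6

The diagram associated to this matrix has two connected components: the simple roots {alpha_2, alpha_4, alpha_7, alpha_8} form a chain of 4 nodes with a double edge at one end; the terminal node there is the unique short simple root (B_4), and {alpha_1, alpha_3, alpha_5, alpha_6, alpha_9, alpha_10} form a chain of 4 nodes with a fork of two nodes at one end (D_6). A semisimple Lie algebra decomposes uniquely as the direct sum of simple ideals, one per connected component of its Dynkin diagram, so g ≅ B_4 ⊕ D_6 (dimension 36 + 66 = 102).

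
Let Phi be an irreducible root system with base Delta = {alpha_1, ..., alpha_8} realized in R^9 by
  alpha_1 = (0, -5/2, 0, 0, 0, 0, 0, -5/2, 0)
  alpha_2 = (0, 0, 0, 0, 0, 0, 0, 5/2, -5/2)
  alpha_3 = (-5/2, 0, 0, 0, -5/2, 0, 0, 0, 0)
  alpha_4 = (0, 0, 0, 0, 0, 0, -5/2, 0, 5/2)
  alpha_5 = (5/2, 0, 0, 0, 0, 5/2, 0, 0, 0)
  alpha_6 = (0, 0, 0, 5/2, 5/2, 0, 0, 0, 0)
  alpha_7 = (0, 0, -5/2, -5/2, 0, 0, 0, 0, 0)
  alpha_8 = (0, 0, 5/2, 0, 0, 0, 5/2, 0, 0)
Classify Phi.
A_8

Compute the Cartan integers a_ij = 2(alpha_i, alpha_j)/(alpha_j, alpha_j); the resulting 8x8 Cartan matrix is
[[2, -1, 0, 0, 0, 0, 0, 0], [-1, 2, 0, -1, 0, 0, 0, 0], [0, 0, 2, 0, -1, -1, 0, 0], [0, -1, 0, 2, 0, 0, 0, -1], [0, 0, -1, 0, 2, 0, 0, 0], [0, 0, -1, 0, 0, 2, -1, 0], [0, 0, 0, 0, 0, -1, 2, -1], [0, 0, 0, -1, 0, 0, -1, 2]].
All simple roots have the same length, so the diagram is simply laced. The associated Dynkin diagram is a chain of 8 nodes with single edges (A_8), so the type is A_8 (the algebra sl(9)).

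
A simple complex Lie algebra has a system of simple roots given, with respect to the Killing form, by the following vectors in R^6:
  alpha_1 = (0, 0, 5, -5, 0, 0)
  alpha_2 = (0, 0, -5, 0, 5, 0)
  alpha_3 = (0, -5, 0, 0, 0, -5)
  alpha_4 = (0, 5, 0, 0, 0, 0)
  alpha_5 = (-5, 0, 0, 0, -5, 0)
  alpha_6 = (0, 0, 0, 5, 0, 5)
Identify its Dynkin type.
Compute the Cartan integers a_ij = 2(alpha_i, alpha_j)/(alpha_j, alpha_j); the resulting 6x6 Cartan matrix is
[[2, -1, 0, 0, 0, -1], [-1, 2, 0, 0, -1, 0], [0, 0, 2, -2, 0, -1], [0, 0, -1, 2, 0, 0], [0, -1, 0, 0, 2, 0], [-1, 0, -1, 0, 0, 2]].
The roots have two lengths (squared-length ratio 2:1); the short ones are alpha_{4}. The associated Dynkin diagram is a chain of 6 nodes with a double edge at one end; the terminal node there is the unique short simple root (B_6), so the type is B_6 (the algebra so(13)).

B_6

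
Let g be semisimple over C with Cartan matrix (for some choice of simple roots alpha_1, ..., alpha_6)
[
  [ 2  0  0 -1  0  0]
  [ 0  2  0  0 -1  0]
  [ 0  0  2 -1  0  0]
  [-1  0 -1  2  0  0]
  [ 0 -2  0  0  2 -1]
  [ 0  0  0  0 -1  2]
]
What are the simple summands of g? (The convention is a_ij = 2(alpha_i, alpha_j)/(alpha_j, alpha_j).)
The diagram associated to this matrix has two connected components: the simple roots {alpha_1, alpha_3, alpha_4} form a chain of 3 nodes with single edges (A_3), and {alpha_2, alpha_5, alpha_6} form a chain of 3 nodes with a double edge at one end; the terminal node there is the unique short simple root (B_3). A semisimple Lie algebra decomposes uniquely as the direct sum of simple ideals, one per connected component of its Dynkin diagram, so g ≅ A_3 ⊕ B_3 (dimension 15 + 21 = 36).

type A_3 ⊕ type B_3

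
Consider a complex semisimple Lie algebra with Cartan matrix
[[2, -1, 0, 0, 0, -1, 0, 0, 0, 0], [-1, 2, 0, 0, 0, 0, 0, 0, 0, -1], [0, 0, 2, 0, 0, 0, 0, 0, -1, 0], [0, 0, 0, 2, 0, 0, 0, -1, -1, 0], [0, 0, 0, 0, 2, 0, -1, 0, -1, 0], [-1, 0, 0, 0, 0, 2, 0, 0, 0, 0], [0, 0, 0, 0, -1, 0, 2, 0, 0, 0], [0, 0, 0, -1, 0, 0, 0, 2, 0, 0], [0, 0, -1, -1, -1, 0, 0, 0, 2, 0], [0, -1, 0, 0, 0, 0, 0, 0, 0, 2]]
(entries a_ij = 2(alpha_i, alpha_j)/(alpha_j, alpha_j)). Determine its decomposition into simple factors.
The diagram associated to this matrix has two connected components: the simple roots {alpha_1, alpha_2, alpha_6, alpha_10} form a chain of 4 nodes with single edges (A_4), and {alpha_3, alpha_4, alpha_5, alpha_7, alpha_8, alpha_9} form a chain of 5 nodes with one extra node attached to the third node from one end (E_6). A semisimple Lie algebra decomposes uniquely as the direct sum of simple ideals, one per connected component of its Dynkin diagram, so g ≅ A_4 ⊕ E_6 (dimension 24 + 78 = 102).

A_4 (sl(5)) ⊕ E_6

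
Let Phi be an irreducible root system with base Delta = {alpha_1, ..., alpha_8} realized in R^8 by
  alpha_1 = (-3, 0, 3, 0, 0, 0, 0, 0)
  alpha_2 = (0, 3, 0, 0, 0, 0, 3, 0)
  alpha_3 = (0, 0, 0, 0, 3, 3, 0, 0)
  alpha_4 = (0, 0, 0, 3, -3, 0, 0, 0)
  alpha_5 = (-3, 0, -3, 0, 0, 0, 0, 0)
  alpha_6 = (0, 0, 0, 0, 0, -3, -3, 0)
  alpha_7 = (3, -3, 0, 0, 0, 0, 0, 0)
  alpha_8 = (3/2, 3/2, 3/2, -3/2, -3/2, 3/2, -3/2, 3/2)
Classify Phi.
type E_8

Compute the Cartan integers a_ij = 2(alpha_i, alpha_j)/(alpha_j, alpha_j); the resulting 8x8 Cartan matrix is
[[2, 0, 0, 0, 0, 0, -1, 0], [0, 2, 0, 0, 0, -1, -1, 0], [0, 0, 2, -1, 0, -1, 0, 0], [0, 0, -1, 2, 0, 0, 0, 0], [0, 0, 0, 0, 2, 0, -1, -1], [0, -1, -1, 0, 0, 2, 0, 0], [-1, -1, 0, 0, -1, 0, 2, 0], [0, 0, 0, 0, -1, 0, 0, 2]].
All simple roots have the same length, so the diagram is simply laced. The associated Dynkin diagram is a chain of 7 nodes with one extra node attached to the third node from one end (E_8), so the type is E_8.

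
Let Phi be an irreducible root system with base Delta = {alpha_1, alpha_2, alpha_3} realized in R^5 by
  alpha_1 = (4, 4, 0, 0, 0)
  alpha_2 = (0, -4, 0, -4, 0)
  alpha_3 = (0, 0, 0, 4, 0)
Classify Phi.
B_3

Compute the Cartan integers a_ij = 2(alpha_i, alpha_j)/(alpha_j, alpha_j); the resulting 3x3 Cartan matrix is
[[2, -1, 0], [-1, 2, -2], [0, -1, 2]].
The roots have two lengths (squared-length ratio 2:1); the short ones are alpha_{3}. The associated Dynkin diagram is a chain of 3 nodes with a double edge at one end; the terminal node there is the unique short simple root (B_3), so the type is B_3 (the algebra so(7)).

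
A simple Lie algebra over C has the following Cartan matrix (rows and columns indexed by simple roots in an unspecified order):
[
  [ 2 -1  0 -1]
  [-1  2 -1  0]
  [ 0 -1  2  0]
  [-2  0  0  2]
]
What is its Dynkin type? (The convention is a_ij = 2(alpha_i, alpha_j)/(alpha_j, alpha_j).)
The matrix has rank 4 with 2's on the diagonal. Reading the off-diagonal entries as Dynkin edges (a single edge where a_ij = a_ji = -1; a double or triple edge where a_ij * a_ji = 2 or 3), the diagram is a chain of 4 nodes with a double edge at one end; the terminal node there is the unique long simple root (C_4). One simple-root ordering that puts it in standard form is (alpha_3, alpha_2, alpha_1, alpha_4). So the algebra is type C_4, i.e. sp(8).

C_4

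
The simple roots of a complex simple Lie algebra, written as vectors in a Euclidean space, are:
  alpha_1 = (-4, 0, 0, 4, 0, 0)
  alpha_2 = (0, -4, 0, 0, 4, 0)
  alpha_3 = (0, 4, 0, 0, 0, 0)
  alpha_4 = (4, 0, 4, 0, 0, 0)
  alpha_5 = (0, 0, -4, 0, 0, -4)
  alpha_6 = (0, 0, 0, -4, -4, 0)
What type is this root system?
Compute the Cartan integers a_ij = 2(alpha_i, alpha_j)/(alpha_j, alpha_j); the resulting 6x6 Cartan matrix is
[[2, 0, 0, -1, 0, -1], [0, 2, -2, 0, 0, -1], [0, -1, 2, 0, 0, 0], [-1, 0, 0, 2, -1, 0], [0, 0, 0, -1, 2, 0], [-1, -1, 0, 0, 0, 2]].
The roots have two lengths (squared-length ratio 2:1); the short ones are alpha_{3}. The associated Dynkin diagram is a chain of 6 nodes with a double edge at one end; the terminal node there is the unique short simple root (B_6), so the type is B_6 (the algebra so(13)).

B_6 (so(13))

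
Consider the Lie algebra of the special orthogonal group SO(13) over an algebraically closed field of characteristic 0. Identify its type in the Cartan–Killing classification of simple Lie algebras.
B_6

This is so(13) with 13 odd, which has dimension 13(13-1)/2 = 78 and rank (13-1)/2 = 6. In the classification of classical Lie algebras, the orthogonal algebra so(2n+1) in an odd number of variables has type B_n; here n = 6, so the Dynkin diagram is a chain of 6 nodes with a double edge at one end; the terminal node there is the unique short simple root (B_6). Hence the type is B_6.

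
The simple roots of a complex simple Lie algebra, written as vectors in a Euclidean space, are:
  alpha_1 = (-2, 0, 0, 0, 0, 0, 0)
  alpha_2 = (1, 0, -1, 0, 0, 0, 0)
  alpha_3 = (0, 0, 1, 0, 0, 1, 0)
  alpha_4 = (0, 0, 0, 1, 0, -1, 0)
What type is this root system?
Compute the Cartan integers a_ij = 2(alpha_i, alpha_j)/(alpha_j, alpha_j); the resulting 4x4 Cartan matrix is
[[2, -2, 0, 0], [-1, 2, -1, 0], [0, -1, 2, -1], [0, 0, -1, 2]].
The roots have two lengths (squared-length ratio 2:1); the short ones are alpha_{2,3,4}. The associated Dynkin diagram is a chain of 4 nodes with a double edge at one end; the terminal node there is the unique long simple root (C_4), so the type is C_4 (the algebra sp(8)).

C4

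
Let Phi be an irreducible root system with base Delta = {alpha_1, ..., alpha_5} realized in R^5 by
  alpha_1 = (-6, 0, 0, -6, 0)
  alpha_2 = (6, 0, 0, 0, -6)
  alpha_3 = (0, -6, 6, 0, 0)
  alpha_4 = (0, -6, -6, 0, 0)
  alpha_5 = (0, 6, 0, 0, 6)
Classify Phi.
Compute the Cartan integers a_ij = 2(alpha_i, alpha_j)/(alpha_j, alpha_j); the resulting 5x5 Cartan matrix is
[[2, -1, 0, 0, 0], [-1, 2, 0, 0, -1], [0, 0, 2, 0, -1], [0, 0, 0, 2, -1], [0, -1, -1, -1, 2]].
All simple roots have the same length, so the diagram is simply laced. The associated Dynkin diagram is a chain of 3 nodes with a fork of two nodes at one end (D_5), so the type is D_5 (the algebra so(10)).

type D_5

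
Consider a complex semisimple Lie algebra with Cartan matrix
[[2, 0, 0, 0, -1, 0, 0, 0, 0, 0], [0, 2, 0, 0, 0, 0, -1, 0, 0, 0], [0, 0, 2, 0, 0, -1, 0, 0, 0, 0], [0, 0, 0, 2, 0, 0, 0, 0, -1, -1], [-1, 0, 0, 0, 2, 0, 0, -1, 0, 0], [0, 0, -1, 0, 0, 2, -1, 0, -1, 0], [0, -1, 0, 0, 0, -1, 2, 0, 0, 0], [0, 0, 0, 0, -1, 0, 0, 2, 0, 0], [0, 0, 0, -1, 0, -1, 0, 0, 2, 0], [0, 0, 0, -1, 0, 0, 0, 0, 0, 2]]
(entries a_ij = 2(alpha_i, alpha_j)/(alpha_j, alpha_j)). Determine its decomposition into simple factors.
The diagram associated to this matrix has two connected components: the simple roots {alpha_1, alpha_5, alpha_8} form a chain of 3 nodes with single edges (A_3), and {alpha_2, alpha_3, alpha_4, alpha_6, alpha_7, alpha_9, alpha_10} form a chain of 6 nodes with one extra node attached to the third node from one end (E_7). A semisimple Lie algebra decomposes uniquely as the direct sum of simple ideals, one per connected component of its Dynkin diagram, so g ≅ A_3 ⊕ E_7 (dimension 15 + 133 = 148).

A3 ⊕ E7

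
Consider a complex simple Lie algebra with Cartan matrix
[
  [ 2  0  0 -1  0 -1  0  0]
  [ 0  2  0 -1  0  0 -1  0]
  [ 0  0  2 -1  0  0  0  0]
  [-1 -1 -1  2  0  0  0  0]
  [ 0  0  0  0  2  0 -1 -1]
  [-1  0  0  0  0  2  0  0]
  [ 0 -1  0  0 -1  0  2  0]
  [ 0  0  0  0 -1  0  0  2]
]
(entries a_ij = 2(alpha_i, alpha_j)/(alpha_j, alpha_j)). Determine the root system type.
E_8

The matrix has rank 8 with 2's on the diagonal. Reading the off-diagonal entries as Dynkin edges (a single edge where a_ij = a_ji = -1; a double or triple edge where a_ij * a_ji = 2 or 3), the diagram is a chain of 7 nodes with one extra node attached to the third node from one end (E_8). One simple-root ordering that puts it in standard form is (alpha_6, alpha_3, alpha_1, alpha_4, alpha_2, alpha_7, alpha_5, alpha_8). So the algebra is type E_8.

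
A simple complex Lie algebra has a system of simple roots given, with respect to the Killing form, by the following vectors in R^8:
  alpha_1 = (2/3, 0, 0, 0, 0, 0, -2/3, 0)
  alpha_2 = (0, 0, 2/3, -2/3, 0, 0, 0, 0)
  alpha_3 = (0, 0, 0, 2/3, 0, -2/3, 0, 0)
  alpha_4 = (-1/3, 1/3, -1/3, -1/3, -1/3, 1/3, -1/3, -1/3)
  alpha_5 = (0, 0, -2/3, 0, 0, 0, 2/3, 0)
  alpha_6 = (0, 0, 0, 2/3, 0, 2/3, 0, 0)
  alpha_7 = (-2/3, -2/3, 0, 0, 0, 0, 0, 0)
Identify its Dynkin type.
Compute the Cartan integers a_ij = 2(alpha_i, alpha_j)/(alpha_j, alpha_j); the resulting 7x7 Cartan matrix is
[[2, 0, 0, 0, -1, 0, -1], [0, 2, -1, 0, -1, -1, 0], [0, -1, 2, -1, 0, 0, 0], [0, 0, -1, 2, 0, 0, 0], [-1, -1, 0, 0, 2, 0, 0], [0, -1, 0, 0, 0, 2, 0], [-1, 0, 0, 0, 0, 0, 2]].
All simple roots have the same length, so the diagram is simply laced. The associated Dynkin diagram is a chain of 6 nodes with one extra node attached to the third node from one end (E_7), so the type is E_7.

E_7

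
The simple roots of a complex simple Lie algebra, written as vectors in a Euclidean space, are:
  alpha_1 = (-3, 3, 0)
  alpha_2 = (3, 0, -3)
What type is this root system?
A_2

Compute the Cartan integers a_ij = 2(alpha_i, alpha_j)/(alpha_j, alpha_j); the resulting 2x2 Cartan matrix is
[[2, -1], [-1, 2]].
All simple roots have the same length, so the diagram is simply laced. The associated Dynkin diagram is a chain of 2 nodes with single edges (A_2), so the type is A_2 (the algebra sl(3)).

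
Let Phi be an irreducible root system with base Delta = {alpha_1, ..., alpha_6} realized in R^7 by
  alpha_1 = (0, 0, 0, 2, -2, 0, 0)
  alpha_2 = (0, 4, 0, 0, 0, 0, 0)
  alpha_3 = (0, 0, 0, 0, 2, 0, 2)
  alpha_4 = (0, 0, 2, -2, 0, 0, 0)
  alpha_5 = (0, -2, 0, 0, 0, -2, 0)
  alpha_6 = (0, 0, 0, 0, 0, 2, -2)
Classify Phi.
C_6 (sp(12))

Compute the Cartan integers a_ij = 2(alpha_i, alpha_j)/(alpha_j, alpha_j); the resulting 6x6 Cartan matrix is
[[2, 0, -1, -1, 0, 0], [0, 2, 0, 0, -2, 0], [-1, 0, 2, 0, 0, -1], [-1, 0, 0, 2, 0, 0], [0, -1, 0, 0, 2, -1], [0, 0, -1, 0, -1, 2]].
The roots have two lengths (squared-length ratio 2:1); the short ones are alpha_{1,3,4,5,6}. The associated Dynkin diagram is a chain of 6 nodes with a double edge at one end; the terminal node there is the unique long simple root (C_6), so the type is C_6 (the algebra sp(12)).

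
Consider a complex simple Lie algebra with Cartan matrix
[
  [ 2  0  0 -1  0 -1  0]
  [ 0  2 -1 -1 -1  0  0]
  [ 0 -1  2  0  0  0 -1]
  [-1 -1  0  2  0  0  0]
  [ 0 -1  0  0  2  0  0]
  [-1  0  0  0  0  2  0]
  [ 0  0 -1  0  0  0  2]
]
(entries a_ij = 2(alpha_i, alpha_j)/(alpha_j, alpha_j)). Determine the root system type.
E_7

The matrix has rank 7 with 2's on the diagonal. Reading the off-diagonal entries as Dynkin edges (a single edge where a_ij = a_ji = -1; a double or triple edge where a_ij * a_ji = 2 or 3), the diagram is a chain of 6 nodes with one extra node attached to the third node from one end (E_7). One simple-root ordering that puts it in standard form is (alpha_7, alpha_5, alpha_3, alpha_2, alpha_4, alpha_1, alpha_6). So the algebra is type E_7.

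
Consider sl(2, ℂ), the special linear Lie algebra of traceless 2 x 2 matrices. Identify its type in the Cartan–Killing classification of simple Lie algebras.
type A_1

This is sl(2), which has dimension 2^2 - 1 = 3 and rank 2 - 1 = 1 (a Cartan subalgebra is the diagonal traceless matrices). In the classification of classical Lie algebras, the special linear algebra sl(n+1) has type A_n; here n = 1, so the Dynkin diagram is a chain of 1 nodes with single edges (A_1). Hence the type is A_1.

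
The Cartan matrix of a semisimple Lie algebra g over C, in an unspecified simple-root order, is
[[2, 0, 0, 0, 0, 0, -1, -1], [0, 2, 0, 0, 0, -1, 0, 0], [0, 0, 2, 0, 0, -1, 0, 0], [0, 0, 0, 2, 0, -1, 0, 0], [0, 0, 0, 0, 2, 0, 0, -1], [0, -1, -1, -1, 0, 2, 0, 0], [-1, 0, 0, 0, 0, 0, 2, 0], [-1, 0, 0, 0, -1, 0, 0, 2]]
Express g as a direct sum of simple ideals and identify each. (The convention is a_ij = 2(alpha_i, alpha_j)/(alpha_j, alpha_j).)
A_4 ⊕ D_4

The diagram associated to this matrix has two connected components: the simple roots {alpha_1, alpha_5, alpha_7, alpha_8} form a chain of 4 nodes with single edges (A_4), and {alpha_2, alpha_3, alpha_4, alpha_6} form a chain of 2 nodes with a fork of two nodes at one end (D_4). A semisimple Lie algebra decomposes uniquely as the direct sum of simple ideals, one per connected component of its Dynkin diagram, so g ≅ A_4 ⊕ D_4 (dimension 24 + 28 = 52).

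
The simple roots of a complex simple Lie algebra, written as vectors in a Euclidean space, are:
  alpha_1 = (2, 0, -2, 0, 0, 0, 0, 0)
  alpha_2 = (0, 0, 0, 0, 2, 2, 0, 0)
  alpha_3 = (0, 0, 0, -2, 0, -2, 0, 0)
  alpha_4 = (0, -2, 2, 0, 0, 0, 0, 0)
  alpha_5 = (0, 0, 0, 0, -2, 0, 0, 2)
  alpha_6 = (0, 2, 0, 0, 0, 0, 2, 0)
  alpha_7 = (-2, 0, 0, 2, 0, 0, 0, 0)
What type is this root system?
A7

Compute the Cartan integers a_ij = 2(alpha_i, alpha_j)/(alpha_j, alpha_j); the resulting 7x7 Cartan matrix is
[[2, 0, 0, -1, 0, 0, -1], [0, 2, -1, 0, -1, 0, 0], [0, -1, 2, 0, 0, 0, -1], [-1, 0, 0, 2, 0, -1, 0], [0, -1, 0, 0, 2, 0, 0], [0, 0, 0, -1, 0, 2, 0], [-1, 0, -1, 0, 0, 0, 2]].
All simple roots have the same length, so the diagram is simply laced. The associated Dynkin diagram is a chain of 7 nodes with single edges (A_7), so the type is A_7 (the algebra sl(8)).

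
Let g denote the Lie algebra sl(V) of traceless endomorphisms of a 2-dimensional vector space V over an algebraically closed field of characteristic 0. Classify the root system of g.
This is sl(2), which has dimension 2^2 - 1 = 3 and rank 2 - 1 = 1 (a Cartan subalgebra is the diagonal traceless matrices). In the classification of classical Lie algebras, the special linear algebra sl(n+1) has type A_n; here n = 1, so the Dynkin diagram is a chain of 1 nodes with single edges (A_1). Hence the type is A_1.

A_1 (sl(2))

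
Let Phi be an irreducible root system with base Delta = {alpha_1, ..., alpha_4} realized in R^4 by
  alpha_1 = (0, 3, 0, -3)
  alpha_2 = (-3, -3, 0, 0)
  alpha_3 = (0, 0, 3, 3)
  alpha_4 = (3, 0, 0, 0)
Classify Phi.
B4

Compute the Cartan integers a_ij = 2(alpha_i, alpha_j)/(alpha_j, alpha_j); the resulting 4x4 Cartan matrix is
[[2, -1, -1, 0], [-1, 2, 0, -2], [-1, 0, 2, 0], [0, -1, 0, 2]].
The roots have two lengths (squared-length ratio 2:1); the short ones are alpha_{4}. The associated Dynkin diagram is a chain of 4 nodes with a double edge at one end; the terminal node there is the unique short simple root (B_4), so the type is B_4 (the algebra so(9)).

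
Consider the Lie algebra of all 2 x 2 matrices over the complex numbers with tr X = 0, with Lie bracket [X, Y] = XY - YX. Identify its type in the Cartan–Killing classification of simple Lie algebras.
A1

This is sl(2), which has dimension 2^2 - 1 = 3 and rank 2 - 1 = 1 (a Cartan subalgebra is the diagonal traceless matrices). In the classification of classical Lie algebras, the special linear algebra sl(n+1) has type A_n; here n = 1, so the Dynkin diagram is a chain of 1 nodes with single edges (A_1). Hence the type is A_1.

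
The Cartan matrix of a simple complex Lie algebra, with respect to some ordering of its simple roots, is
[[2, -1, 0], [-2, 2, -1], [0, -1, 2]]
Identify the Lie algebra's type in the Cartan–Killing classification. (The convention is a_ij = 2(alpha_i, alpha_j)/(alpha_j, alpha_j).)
The matrix has rank 3 with 2's on the diagonal. Reading the off-diagonal entries as Dynkin edges (a single edge where a_ij = a_ji = -1; a double or triple edge where a_ij * a_ji = 2 or 3), the diagram is a chain of 3 nodes with a double edge at one end; the terminal node there is the unique short simple root (B_3). One simple-root ordering that puts it in standard form is (alpha_3, alpha_2, alpha_1). So the algebra is type B_3, i.e. so(7).

B_3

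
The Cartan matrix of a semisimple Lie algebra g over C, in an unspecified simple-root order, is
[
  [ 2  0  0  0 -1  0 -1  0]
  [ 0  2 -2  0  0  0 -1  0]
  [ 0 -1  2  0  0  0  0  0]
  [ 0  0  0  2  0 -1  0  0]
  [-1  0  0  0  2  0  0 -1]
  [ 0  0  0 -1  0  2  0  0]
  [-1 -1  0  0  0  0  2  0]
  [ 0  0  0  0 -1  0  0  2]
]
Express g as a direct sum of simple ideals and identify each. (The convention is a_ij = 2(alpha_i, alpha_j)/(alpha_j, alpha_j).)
The diagram associated to this matrix has two connected components: the simple roots {alpha_4, alpha_6} form a chain of 2 nodes with single edges (A_2), and {alpha_1, alpha_2, alpha_3, alpha_5, alpha_7, alpha_8} form a chain of 6 nodes with a double edge at one end; the terminal node there is the unique short simple root (B_6). A semisimple Lie algebra decomposes uniquely as the direct sum of simple ideals, one per connected component of its Dynkin diagram, so g ≅ A_2 ⊕ B_6 (dimension 8 + 78 = 86).

A_2 + B_6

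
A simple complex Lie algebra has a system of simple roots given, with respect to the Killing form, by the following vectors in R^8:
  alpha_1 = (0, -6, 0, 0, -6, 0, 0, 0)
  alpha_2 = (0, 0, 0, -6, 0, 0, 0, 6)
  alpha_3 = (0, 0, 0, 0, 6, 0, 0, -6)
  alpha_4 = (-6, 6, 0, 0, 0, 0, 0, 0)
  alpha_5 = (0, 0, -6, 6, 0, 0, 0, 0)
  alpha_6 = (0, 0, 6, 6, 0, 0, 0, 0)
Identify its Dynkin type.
D_6

Compute the Cartan integers a_ij = 2(alpha_i, alpha_j)/(alpha_j, alpha_j); the resulting 6x6 Cartan matrix is
[[2, 0, -1, -1, 0, 0], [0, 2, -1, 0, -1, -1], [-1, -1, 2, 0, 0, 0], [-1, 0, 0, 2, 0, 0], [0, -1, 0, 0, 2, 0], [0, -1, 0, 0, 0, 2]].
All simple roots have the same length, so the diagram is simply laced. The associated Dynkin diagram is a chain of 4 nodes with a fork of two nodes at one end (D_6), so the type is D_6 (the algebra so(12)).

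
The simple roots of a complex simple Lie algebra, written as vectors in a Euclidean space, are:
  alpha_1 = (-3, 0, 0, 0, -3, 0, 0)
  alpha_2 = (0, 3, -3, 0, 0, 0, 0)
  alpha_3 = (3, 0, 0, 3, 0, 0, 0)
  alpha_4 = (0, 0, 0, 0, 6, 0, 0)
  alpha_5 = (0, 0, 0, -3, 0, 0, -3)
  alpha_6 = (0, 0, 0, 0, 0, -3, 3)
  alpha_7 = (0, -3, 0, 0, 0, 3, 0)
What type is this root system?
Compute the Cartan integers a_ij = 2(alpha_i, alpha_j)/(alpha_j, alpha_j); the resulting 7x7 Cartan matrix is
[[2, 0, -1, -1, 0, 0, 0], [0, 2, 0, 0, 0, 0, -1], [-1, 0, 2, 0, -1, 0, 0], [-2, 0, 0, 2, 0, 0, 0], [0, 0, -1, 0, 2, -1, 0], [0, 0, 0, 0, -1, 2, -1], [0, -1, 0, 0, 0, -1, 2]].
The roots have two lengths (squared-length ratio 2:1); the short ones are alpha_{1,2,3,5,6,7}. The associated Dynkin diagram is a chain of 7 nodes with a double edge at one end; the terminal node there is the unique long simple root (C_7), so the type is C_7 (the algebra sp(14)).

C7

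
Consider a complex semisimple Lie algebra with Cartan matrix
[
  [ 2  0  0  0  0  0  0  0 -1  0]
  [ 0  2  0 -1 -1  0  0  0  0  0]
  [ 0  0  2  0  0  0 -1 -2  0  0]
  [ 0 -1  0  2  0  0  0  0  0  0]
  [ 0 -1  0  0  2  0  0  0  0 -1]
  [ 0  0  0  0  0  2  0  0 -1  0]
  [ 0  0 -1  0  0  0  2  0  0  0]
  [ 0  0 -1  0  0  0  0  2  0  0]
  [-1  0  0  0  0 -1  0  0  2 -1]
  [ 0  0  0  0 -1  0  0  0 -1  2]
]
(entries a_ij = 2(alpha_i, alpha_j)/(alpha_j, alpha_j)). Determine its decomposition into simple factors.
B_3 (so(7)) ⊕ D_7 (so(14))

The diagram associated to this matrix has two connected components: the simple roots {alpha_3, alpha_7, alpha_8} form a chain of 3 nodes with a double edge at one end; the terminal node there is the unique short simple root (B_3), and {alpha_1, alpha_2, alpha_4, alpha_5, alpha_6, alpha_9, alpha_10} form a chain of 5 nodes with a fork of two nodes at one end (D_7). A semisimple Lie algebra decomposes uniquely as the direct sum of simple ideals, one per connected component of its Dynkin diagram, so g ≅ B_3 ⊕ D_7 (dimension 21 + 91 = 112).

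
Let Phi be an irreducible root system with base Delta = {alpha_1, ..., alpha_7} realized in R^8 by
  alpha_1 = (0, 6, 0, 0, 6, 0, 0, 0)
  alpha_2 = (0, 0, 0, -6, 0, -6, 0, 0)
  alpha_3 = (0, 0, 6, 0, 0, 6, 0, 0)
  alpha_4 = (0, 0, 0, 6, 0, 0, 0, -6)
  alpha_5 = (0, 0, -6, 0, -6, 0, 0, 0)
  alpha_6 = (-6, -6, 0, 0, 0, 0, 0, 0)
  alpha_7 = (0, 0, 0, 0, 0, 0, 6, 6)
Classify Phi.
Compute the Cartan integers a_ij = 2(alpha_i, alpha_j)/(alpha_j, alpha_j); the resulting 7x7 Cartan matrix is
[[2, 0, 0, 0, -1, -1, 0], [0, 2, -1, -1, 0, 0, 0], [0, -1, 2, 0, -1, 0, 0], [0, -1, 0, 2, 0, 0, -1], [-1, 0, -1, 0, 2, 0, 0], [-1, 0, 0, 0, 0, 2, 0], [0, 0, 0, -1, 0, 0, 2]].
All simple roots have the same length, so the diagram is simply laced. The associated Dynkin diagram is a chain of 7 nodes with single edges (A_7), so the type is A_7 (the algebra sl(8)).

A7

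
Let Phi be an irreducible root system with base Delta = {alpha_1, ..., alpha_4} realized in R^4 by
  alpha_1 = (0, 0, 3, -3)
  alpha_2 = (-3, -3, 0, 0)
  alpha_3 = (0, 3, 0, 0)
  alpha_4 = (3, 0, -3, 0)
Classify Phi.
B_4 (so(9))

Compute the Cartan integers a_ij = 2(alpha_i, alpha_j)/(alpha_j, alpha_j); the resulting 4x4 Cartan matrix is
[[2, 0, 0, -1], [0, 2, -2, -1], [0, -1, 2, 0], [-1, -1, 0, 2]].
The roots have two lengths (squared-length ratio 2:1); the short ones are alpha_{3}. The associated Dynkin diagram is a chain of 4 nodes with a double edge at one end; the terminal node there is the unique short simple root (B_4), so the type is B_4 (the algebra so(9)).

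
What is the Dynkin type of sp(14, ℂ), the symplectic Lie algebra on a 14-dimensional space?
This is sp(14), which has dimension 14(14+1)/2 = 105 and rank 14/2 = 7. In the classification of classical Lie algebras, the symplectic algebra sp(2n) has type C_n; here n = 7, so the Dynkin diagram is a chain of 7 nodes with a double edge at one end; the terminal node there is the unique long simple root (C_7). Hence the type is C_7.

C_7 (sp(14))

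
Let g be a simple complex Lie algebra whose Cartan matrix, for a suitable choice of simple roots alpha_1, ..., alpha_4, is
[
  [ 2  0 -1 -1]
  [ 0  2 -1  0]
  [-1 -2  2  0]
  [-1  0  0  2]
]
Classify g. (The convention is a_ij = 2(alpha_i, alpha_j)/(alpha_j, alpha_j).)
B4

The matrix has rank 4 with 2's on the diagonal. Reading the off-diagonal entries as Dynkin edges (a single edge where a_ij = a_ji = -1; a double or triple edge where a_ij * a_ji = 2 or 3), the diagram is a chain of 4 nodes with a double edge at one end; the terminal node there is the unique short simple root (B_4). One simple-root ordering that puts it in standard form is (alpha_4, alpha_1, alpha_3, alpha_2). So the algebra is type B_4, i.e. so(9).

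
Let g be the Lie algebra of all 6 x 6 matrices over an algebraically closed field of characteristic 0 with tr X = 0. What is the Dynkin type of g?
This is sl(6), which has dimension 6^2 - 1 = 35 and rank 6 - 1 = 5 (a Cartan subalgebra is the diagonal traceless matrices). In the classification of classical Lie algebras, the special linear algebra sl(n+1) has type A_n; here n = 5, so the Dynkin diagram is a chain of 5 nodes with single edges (A_5). Hence the type is A_5.

type A_5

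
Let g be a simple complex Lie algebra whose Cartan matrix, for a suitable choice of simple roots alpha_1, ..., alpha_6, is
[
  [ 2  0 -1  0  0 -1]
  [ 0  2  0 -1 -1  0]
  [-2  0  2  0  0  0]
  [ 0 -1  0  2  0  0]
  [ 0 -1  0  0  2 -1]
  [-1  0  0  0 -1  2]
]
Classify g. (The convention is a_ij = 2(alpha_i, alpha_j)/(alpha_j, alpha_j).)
C_6

The matrix has rank 6 with 2's on the diagonal. Reading the off-diagonal entries as Dynkin edges (a single edge where a_ij = a_ji = -1; a double or triple edge where a_ij * a_ji = 2 or 3), the diagram is a chain of 6 nodes with a double edge at one end; the terminal node there is the unique long simple root (C_6). One simple-root ordering that puts it in standard form is (alpha_4, alpha_2, alpha_5, alpha_6, alpha_1, alpha_3). So the algebra is type C_6, i.e. sp(12).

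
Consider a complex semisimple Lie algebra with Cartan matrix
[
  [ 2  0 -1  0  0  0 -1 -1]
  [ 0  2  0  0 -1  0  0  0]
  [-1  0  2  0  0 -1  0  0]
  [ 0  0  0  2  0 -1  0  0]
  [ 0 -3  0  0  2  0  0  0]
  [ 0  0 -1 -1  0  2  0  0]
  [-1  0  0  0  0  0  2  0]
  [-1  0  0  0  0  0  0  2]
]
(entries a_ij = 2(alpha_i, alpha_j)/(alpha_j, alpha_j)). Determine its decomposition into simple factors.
D_6 ⊕ G_2

The diagram associated to this matrix has two connected components: the simple roots {alpha_1, alpha_3, alpha_4, alpha_6, alpha_7, alpha_8} form a chain of 4 nodes with a fork of two nodes at one end (D_6), and {alpha_2, alpha_5} form two nodes joined by a triple edge (G_2). A semisimple Lie algebra decomposes uniquely as the direct sum of simple ideals, one per connected component of its Dynkin diagram, so g ≅ D_6 ⊕ G_2 (dimension 66 + 14 = 80).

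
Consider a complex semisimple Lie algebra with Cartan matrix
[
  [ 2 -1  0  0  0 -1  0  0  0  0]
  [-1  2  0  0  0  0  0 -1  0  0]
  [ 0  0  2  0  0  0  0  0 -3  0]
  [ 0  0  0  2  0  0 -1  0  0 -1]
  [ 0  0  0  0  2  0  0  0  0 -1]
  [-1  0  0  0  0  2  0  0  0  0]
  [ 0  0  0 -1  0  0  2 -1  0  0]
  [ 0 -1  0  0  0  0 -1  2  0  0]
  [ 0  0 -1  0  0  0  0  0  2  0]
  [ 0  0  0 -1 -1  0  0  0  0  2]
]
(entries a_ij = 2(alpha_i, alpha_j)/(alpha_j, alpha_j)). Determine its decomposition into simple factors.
The diagram associated to this matrix has two connected components: the simple roots {alpha_1, alpha_2, alpha_4, alpha_5, alpha_6, alpha_7, alpha_8, alpha_10} form a chain of 8 nodes with single edges (A_8), and {alpha_3, alpha_9} form two nodes joined by a triple edge (G_2). A semisimple Lie algebra decomposes uniquely as the direct sum of simple ideals, one per connected component of its Dynkin diagram, so g ≅ A_8 ⊕ G_2 (dimension 80 + 14 = 94).

A_8 + G_2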